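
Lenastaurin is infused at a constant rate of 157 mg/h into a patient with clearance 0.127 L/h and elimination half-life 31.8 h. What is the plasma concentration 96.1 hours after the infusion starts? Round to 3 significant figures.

Css = rate / CL = 157 / 0.127 = 1236 mg/L
k = ln 2 / 31.8 = 0.02180 h⁻¹
C(t) = Css (1 − e^(−kt)) = 1236 × (1 − e^(−2.095)) = 1236 × 0.8769 ≈ 1080 mg/L

1080 mg/L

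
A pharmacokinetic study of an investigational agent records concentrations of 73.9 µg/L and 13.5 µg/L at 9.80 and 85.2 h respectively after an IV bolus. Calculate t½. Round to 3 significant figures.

30.7 hours

k = ln(C₁/C₂) / (t₂ − t₁) = ln(73.9/13.5) / (85.2 − 9.80)
  = 1.700 / 75.40 = 0.02255 h⁻¹
t½ = ln 2 / k = ln 2 / 0.02255 ≈ 30.7 hours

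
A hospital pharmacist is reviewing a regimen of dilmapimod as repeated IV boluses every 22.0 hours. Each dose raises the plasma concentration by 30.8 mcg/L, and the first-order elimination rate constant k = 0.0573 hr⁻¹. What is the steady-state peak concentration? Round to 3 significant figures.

Fraction remaining after one interval: e^(−kτ) = e^(−0.05730 × 22.0) = 0.2835
R = 1 / (1 − 0.2835) = 1.396
Css,max = 30.8 × 1.396 ≈ 43.0 mcg/L

43.0 mcg/L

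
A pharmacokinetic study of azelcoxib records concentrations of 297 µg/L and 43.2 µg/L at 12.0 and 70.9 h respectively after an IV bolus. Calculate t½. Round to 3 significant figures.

k = ln(C₁/C₂) / (t₂ − t₁) = ln(297/43.2) / (70.9 − 12.0)
  = 1.928 / 58.90 = 0.03273 h⁻¹
t½ = ln 2 / k = ln 2 / 0.03273 ≈ 21.2 hours

21.2 hours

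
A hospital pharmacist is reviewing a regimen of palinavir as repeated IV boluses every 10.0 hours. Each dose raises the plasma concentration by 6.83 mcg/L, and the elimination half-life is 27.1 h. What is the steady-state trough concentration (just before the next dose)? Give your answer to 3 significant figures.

k = ln 2 / 27.1 = 0.02558 h⁻¹
Fraction remaining after one interval: e^(−kτ) = e^(−0.02558 × 10.0) = 0.7743
R = 1 / (1 − 0.7743) = 4.431
Css,max = 6.83 × 4.431 = 30.26 mcg/L
Css,min = Css,max × e^(−kτ) = 30.26 × 0.7743 ≈ 23.4 mcg/L

23.4 mcg/L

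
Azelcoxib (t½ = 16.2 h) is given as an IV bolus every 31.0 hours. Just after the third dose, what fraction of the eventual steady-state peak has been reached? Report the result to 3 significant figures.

0.981

k = ln 2 / 16.2 = 0.04279 h⁻¹
f_n = 1 − e^(−nkτ) = 1 − e^(−3 × 0.04279 × 31.0) = 1 − e^(−3.979) = 1 − 0.01870 ≈ 0.981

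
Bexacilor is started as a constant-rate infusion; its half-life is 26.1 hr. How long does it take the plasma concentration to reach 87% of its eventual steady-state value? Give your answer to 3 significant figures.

k = ln 2 / 26.1 = 0.02656 hr⁻¹
f = 1 − e^(−kt)  ⇒  t = −ln(1 − f) / k
t = −ln(1 − 0.87) / 0.02656 = 2.040 / 0.02656 ≈ 76.8 hours

76.8 hours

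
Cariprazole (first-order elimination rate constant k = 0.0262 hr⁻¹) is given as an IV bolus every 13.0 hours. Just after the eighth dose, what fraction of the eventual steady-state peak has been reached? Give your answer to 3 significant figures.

0.934

f_n = 1 − e^(−nkτ) = 1 − e^(−8 × 0.02620 × 13.0) = 1 − e^(−2.725) = 1 − 0.06556 ≈ 0.934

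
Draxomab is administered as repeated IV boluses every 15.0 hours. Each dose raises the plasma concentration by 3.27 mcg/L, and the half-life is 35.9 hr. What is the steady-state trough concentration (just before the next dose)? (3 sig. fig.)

k = ln 2 / 35.9 = 0.01931 hr⁻¹
Fraction remaining after one interval: e^(−kτ) = e^(−0.01931 × 15.0) = 0.7486
R = 1 / (1 − 0.7486) = 3.977
Css,max = 3.27 × 3.977 = 13.00 mcg/L
Css,min = Css,max × e^(−kτ) = 13.00 × 0.7486 ≈ 9.73 mcg/L

9.73 mcg/L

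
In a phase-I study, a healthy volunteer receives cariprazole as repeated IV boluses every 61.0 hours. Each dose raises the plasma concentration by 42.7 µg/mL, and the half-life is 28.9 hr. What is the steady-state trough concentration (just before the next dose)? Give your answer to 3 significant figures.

k = ln 2 / 28.9 = 0.02398 hr⁻¹
Fraction remaining after one interval: e^(−kτ) = e^(−0.02398 × 61.0) = 0.2315
R = 1 / (1 − 0.2315) = 1.301
Css,max = 42.7 × 1.301 = 55.56 µg/mL
Css,min = Css,max × e^(−kτ) = 55.56 × 0.2315 ≈ 12.9 µg/mL

12.9 µg/mL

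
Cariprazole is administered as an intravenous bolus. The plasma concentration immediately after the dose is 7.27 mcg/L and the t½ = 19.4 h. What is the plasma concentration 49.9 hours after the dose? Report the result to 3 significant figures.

1.22 mcg/L

k = ln 2 / 19.4 = 0.03573 h⁻¹
49.9 h is 2.572 half-lives, so C = 7.27 × (1/2)^2.572 = 7.27 × 0.1682 ≈ 1.22 mcg/L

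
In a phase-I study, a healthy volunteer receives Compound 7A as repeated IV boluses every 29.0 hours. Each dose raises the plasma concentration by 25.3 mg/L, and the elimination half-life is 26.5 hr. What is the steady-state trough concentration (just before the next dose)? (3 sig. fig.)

22.3 mg/L

k = ln 2 / 26.5 = 0.02616 hr⁻¹
Fraction remaining after one interval: e^(−kτ) = e^(−0.02616 × 29.0) = 0.4684
R = 1 / (1 − 0.4684) = 1.881
Css,max = 25.3 × 1.881 = 47.59 mg/L
Css,min = Css,max × e^(−kτ) = 47.59 × 0.4684 ≈ 22.3 mg/L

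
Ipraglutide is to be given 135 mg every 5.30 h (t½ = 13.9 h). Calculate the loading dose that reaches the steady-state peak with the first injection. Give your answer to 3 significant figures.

581 mg

k = ln 2 / 13.9 = 0.04987 h⁻¹
Accumulation ratio R = 1 / (1 − e^(−kτ)) = 1 / (1 − e^(−0.04987×5.30)) = 1 / (1 − 0.7677) = 4.306
Loading dose = maintenance dose × R = 135 × 4.306 ≈ 581 mg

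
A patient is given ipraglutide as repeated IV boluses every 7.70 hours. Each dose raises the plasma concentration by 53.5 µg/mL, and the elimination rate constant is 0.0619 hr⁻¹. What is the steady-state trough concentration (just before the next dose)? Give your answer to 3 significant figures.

Fraction remaining after one interval: e^(−kτ) = e^(−0.06190 × 7.70) = 0.6209
R = 1 / (1 − 0.6209) = 2.638
Css,max = 53.5 × 2.638 = 141.1 µg/mL
Css,min = Css,max × e^(−kτ) = 141.1 × 0.6209 ≈ 87.6 µg/mL

87.6 µg/mL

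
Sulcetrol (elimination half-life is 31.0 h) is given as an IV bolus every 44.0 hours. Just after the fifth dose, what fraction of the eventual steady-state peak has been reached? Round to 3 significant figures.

k = ln 2 / 31.0 = 0.02236 h⁻¹
f_n = 1 − e^(−nkτ) = 1 − e^(−5 × 0.02236 × 44.0) = 1 − e^(−4.919) = 1 − 0.007306 ≈ 0.993

0.993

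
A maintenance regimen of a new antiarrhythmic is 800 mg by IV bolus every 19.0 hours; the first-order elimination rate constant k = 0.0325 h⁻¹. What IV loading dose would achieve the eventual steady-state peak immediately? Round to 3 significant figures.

Accumulation ratio R = 1 / (1 − e^(−kτ)) = 1 / (1 − e^(−0.03250×19.0)) = 1 / (1 − 0.5393) = 2.171
Loading dose = maintenance dose × R = 800 × 2.171 ≈ 1740 mg

1740 mg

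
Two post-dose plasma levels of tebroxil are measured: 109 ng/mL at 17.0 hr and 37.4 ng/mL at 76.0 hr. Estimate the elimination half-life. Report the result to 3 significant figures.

k = ln(C₁/C₂) / (t₂ − t₁) = ln(109/37.4) / (76.0 − 17.0)
  = 1.070 / 59.00 = 0.01813 hr⁻¹
t½ = ln 2 / k = ln 2 / 0.01813 ≈ 38.2 hours

38.2 hours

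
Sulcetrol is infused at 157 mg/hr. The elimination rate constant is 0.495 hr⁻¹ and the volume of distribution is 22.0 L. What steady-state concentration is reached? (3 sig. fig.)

14.4 mg/L

CL = k · V = 0.495 × 22.0 = 10.89 L/hr
Css = rate / CL = 157 / 10.89 ≈ 14.4 mg/L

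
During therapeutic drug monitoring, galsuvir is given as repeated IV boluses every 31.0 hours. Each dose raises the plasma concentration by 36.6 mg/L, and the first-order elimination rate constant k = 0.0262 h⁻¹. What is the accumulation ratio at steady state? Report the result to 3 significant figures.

Fraction remaining after one interval: e^(−kτ) = e^(−0.02620 × 31.0) = 0.4439
R = 1 / (1 − 0.4439) = 1 / 0.5561 ≈ 1.80

1.80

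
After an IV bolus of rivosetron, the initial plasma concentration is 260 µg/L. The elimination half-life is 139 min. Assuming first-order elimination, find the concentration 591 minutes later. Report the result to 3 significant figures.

k = ln 2 / 139 = 0.004987 min⁻¹
591 min is 4.252 half-lives, so C = 260 × (1/2)^4.252 = 260 × 0.05249 ≈ 13.6 µg/L

13.6 µg/L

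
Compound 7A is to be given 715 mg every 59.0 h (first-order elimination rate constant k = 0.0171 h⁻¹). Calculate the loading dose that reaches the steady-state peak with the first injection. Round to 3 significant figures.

Accumulation ratio R = 1 / (1 − e^(−kτ)) = 1 / (1 − e^(−0.01710×59.0)) = 1 / (1 − 0.3646) = 1.574
Loading dose = maintenance dose × R = 715 × 1.574 ≈ 1130 mg

1130 mg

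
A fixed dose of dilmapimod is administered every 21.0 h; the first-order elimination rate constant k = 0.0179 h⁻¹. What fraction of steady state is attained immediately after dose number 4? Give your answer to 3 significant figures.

f_n = 1 − e^(−nkτ) = 1 − e^(−4 × 0.01790 × 21.0) = 1 − e^(−1.504) = 1 − 0.2223 ≈ 0.778

0.778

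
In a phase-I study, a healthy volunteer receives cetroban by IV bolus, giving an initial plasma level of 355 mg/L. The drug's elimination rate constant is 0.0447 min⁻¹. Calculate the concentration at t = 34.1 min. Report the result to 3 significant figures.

C(t) = C₀ e^(−kt) = 355 × e^(−0.04470 × 34.1) = 355 × e^(−1.524) = 355 × 0.2178 ≈ 77.3 mg/L

77.3 mg/L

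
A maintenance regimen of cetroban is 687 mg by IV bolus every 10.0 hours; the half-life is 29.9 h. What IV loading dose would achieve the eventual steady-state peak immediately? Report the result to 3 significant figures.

3320 mg

k = ln 2 / 29.9 = 0.02318 h⁻¹
Accumulation ratio R = 1 / (1 − e^(−kτ)) = 1 / (1 − e^(−0.02318×10.0)) = 1 / (1 − 0.7931) = 4.833
Loading dose = maintenance dose × R = 687 × 4.833 ≈ 3320 mg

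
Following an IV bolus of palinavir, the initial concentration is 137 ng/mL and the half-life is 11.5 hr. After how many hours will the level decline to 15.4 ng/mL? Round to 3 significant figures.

36.3 hours

k = ln 2 / 11.5 = 0.06027 hr⁻¹
C(t) = C₀ e^(−kt)  ⇒  t = ln(C₀/C) / k
t = ln(137/15.4) / 0.06027 = 2.186 / 0.06027 ≈ 36.3 hours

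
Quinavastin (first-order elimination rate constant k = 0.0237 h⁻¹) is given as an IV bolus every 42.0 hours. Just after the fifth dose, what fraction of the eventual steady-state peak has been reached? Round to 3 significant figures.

0.993

f_n = 1 − e^(−nkτ) = 1 − e^(−5 × 0.02370 × 42.0) = 1 − e^(−4.977) = 1 − 0.006895 ≈ 0.993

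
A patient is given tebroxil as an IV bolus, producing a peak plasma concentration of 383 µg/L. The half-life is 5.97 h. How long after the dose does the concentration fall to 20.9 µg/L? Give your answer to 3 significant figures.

k = ln 2 / 5.97 = 0.1161 h⁻¹
C(t) = C₀ e^(−kt)  ⇒  t = ln(C₀/C) / k
t = ln(383/20.9) / 0.1161 = 2.908 / 0.1161 ≈ 25.0 hours

25.0 hours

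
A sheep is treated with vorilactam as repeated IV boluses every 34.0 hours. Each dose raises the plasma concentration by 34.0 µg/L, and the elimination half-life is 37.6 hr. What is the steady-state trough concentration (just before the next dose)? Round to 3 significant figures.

k = ln 2 / 37.6 = 0.01843 hr⁻¹
Fraction remaining after one interval: e^(−kτ) = e^(−0.01843 × 34.0) = 0.5343
R = 1 / (1 − 0.5343) = 2.147
Css,max = 34.0 × 2.147 = 73.01 µg/L
Css,min = Css,max × e^(−kτ) = 73.01 × 0.5343 ≈ 39.0 µg/L

39.0 µg/L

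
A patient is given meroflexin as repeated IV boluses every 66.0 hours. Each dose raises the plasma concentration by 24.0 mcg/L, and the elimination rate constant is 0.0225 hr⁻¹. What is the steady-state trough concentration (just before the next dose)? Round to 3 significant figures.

Fraction remaining after one interval: e^(−kτ) = e^(−0.02250 × 66.0) = 0.2265
R = 1 / (1 − 0.2265) = 1.293
Css,max = 24.0 × 1.293 = 31.03 mcg/L
Css,min = Css,max × e^(−kτ) = 31.03 × 0.2265 ≈ 7.03 mcg/L

7.03 mcg/L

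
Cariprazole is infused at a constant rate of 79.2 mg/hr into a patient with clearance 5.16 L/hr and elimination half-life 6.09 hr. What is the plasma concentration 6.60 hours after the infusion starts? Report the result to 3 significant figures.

Css = rate / CL = 79.2 / 5.16 = 15.35 mg/L
k = ln 2 / 6.09 = 0.1138 hr⁻¹
C(t) = Css (1 − e^(−kt)) = 15.35 × (1 − e^(−0.7512)) = 15.35 × 0.5282 ≈ 8.11 mg/L

8.11 mg/L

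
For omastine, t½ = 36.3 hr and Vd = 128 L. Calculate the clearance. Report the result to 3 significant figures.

2.44 L/hr

k = ln 2 / t½ = ln 2 / 36.3 = 0.01909 hr⁻¹
CL = k · V = 0.01909 × 128 ≈ 2.44 L/hr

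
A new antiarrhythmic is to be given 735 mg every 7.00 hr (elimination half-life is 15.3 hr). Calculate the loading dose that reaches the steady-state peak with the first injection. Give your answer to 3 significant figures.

k = ln 2 / 15.3 = 0.04530 hr⁻¹
Accumulation ratio R = 1 / (1 − e^(−kτ)) = 1 / (1 − e^(−0.04530×7.00)) = 1 / (1 − 0.7282) = 3.680
Loading dose = maintenance dose × R = 735 × 3.680 ≈ 2700 mg

2700 mg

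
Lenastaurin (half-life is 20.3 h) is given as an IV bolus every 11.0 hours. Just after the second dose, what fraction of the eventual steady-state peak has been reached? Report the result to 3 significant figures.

k = ln 2 / 20.3 = 0.03415 h⁻¹
f_n = 1 − e^(−nkτ) = 1 − e^(−2 × 0.03415 × 11.0) = 1 − e^(−0.7512) = 1 − 0.4718 ≈ 0.528

0.528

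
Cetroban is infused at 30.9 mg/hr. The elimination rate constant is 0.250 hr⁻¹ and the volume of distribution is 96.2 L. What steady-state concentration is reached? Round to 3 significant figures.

CL = k · V = 0.250 × 96.2 = 24.05 L/hr
Css = rate / CL = 30.9 / 24.05 ≈ 1.28 µg/mL

1.28 µg/mL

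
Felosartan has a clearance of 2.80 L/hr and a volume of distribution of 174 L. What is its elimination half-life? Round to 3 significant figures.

43.1 hours

k = CL / V = 2.80 / 174 = 0.01609 hr⁻¹
t½ = ln 2 / k = ln 2 / 0.01609 ≈ 43.1 hours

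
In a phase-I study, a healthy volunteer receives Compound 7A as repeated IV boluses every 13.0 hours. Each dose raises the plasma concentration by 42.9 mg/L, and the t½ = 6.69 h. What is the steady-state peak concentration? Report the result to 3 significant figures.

58.0 mg/L

k = ln 2 / 6.69 = 0.1036 h⁻¹
Fraction remaining after one interval: e^(−kτ) = e^(−0.1036 × 13.0) = 0.2600
R = 1 / (1 − 0.2600) = 1.351
Css,max = 42.9 × 1.351 ≈ 58.0 mg/L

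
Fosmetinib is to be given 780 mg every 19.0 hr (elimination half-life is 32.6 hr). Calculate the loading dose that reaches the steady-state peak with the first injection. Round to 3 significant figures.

k = ln 2 / 32.6 = 0.02126 hr⁻¹
Accumulation ratio R = 1 / (1 − e^(−kτ)) = 1 / (1 − e^(−0.02126×19.0)) = 1 / (1 − 0.6677) = 3.009
Loading dose = maintenance dose × R = 780 × 3.009 ≈ 2350 mg

2350 mg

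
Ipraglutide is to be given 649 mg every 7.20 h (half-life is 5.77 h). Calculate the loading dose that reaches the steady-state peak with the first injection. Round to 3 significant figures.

k = ln 2 / 5.77 = 0.1201 h⁻¹
Accumulation ratio R = 1 / (1 − e^(−kτ)) = 1 / (1 − e^(−0.1201×7.20)) = 1 / (1 − 0.4211) = 1.727
Loading dose = maintenance dose × R = 649 × 1.727 ≈ 1120 mg

1120 mg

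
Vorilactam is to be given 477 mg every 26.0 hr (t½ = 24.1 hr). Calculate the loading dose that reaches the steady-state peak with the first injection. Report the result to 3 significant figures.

906 mg

k = ln 2 / 24.1 = 0.02876 hr⁻¹
Accumulation ratio R = 1 / (1 − e^(−kτ)) = 1 / (1 − e^(−0.02876×26.0)) = 1 / (1 − 0.4734) = 1.899
Loading dose = maintenance dose × R = 477 × 1.899 ≈ 906 mg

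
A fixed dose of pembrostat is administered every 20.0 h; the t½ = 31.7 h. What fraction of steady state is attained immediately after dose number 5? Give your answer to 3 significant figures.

0.888

k = ln 2 / 31.7 = 0.02187 h⁻¹
f_n = 1 − e^(−nkτ) = 1 − e^(−5 × 0.02187 × 20.0) = 1 − e^(−2.187) = 1 − 0.1123 ≈ 0.888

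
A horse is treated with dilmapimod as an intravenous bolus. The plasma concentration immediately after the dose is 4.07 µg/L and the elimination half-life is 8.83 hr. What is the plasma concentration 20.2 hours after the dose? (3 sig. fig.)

0.834 µg/L

k = ln 2 / 8.83 = 0.07850 hr⁻¹
20.2 hr is 2.288 half-lives, so C = 4.07 × (1/2)^2.288 = 4.07 × 0.2048 ≈ 0.834 µg/L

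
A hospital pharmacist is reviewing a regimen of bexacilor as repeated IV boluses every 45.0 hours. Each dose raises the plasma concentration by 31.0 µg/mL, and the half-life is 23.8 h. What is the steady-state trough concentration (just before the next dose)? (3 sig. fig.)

11.4 µg/mL

k = ln 2 / 23.8 = 0.02912 h⁻¹
Fraction remaining after one interval: e^(−kτ) = e^(−0.02912 × 45.0) = 0.2697
R = 1 / (1 − 0.2697) = 1.369
Css,max = 31.0 × 1.369 = 42.45 µg/mL
Css,min = Css,max × e^(−kτ) = 42.45 × 0.2697 ≈ 11.4 µg/mL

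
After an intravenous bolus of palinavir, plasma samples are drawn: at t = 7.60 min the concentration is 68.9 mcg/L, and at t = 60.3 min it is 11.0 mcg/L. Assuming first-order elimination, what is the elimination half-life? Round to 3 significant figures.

19.9 minutes

k = ln(C₁/C₂) / (t₂ − t₁) = ln(68.9/11.0) / (60.3 − 7.60)
  = 1.835 / 52.70 = 0.03482 min⁻¹
t½ = ln 2 / k = ln 2 / 0.03482 ≈ 19.9 minutes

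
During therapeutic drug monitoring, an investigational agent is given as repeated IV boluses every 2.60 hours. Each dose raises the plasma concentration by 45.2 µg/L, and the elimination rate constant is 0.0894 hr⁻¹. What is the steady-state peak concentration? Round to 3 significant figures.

218 µg/L

Fraction remaining after one interval: e^(−kτ) = e^(−0.08940 × 2.60) = 0.7926
R = 1 / (1 − 0.7926) = 4.822
Css,max = 45.2 × 4.822 ≈ 218 µg/L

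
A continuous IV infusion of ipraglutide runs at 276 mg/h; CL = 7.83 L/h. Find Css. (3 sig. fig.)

35.2 µg/mL

Css = infusion rate / CL = 276 / 7.83 ≈ 35.2 µg/mL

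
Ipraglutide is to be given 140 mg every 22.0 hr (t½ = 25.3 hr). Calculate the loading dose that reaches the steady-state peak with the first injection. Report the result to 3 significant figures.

k = ln 2 / 25.3 = 0.02740 hr⁻¹
Accumulation ratio R = 1 / (1 − e^(−kτ)) = 1 / (1 − e^(−0.02740×22.0)) = 1 / (1 − 0.5473) = 2.209
Loading dose = maintenance dose × R = 140 × 2.209 ≈ 309 mg

309 mg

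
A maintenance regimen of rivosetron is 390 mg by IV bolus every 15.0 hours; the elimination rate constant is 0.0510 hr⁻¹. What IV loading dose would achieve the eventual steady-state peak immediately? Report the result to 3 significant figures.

Accumulation ratio R = 1 / (1 − e^(−kτ)) = 1 / (1 − e^(−0.05100×15.0)) = 1 / (1 − 0.4653) = 1.870
Loading dose = maintenance dose × R = 390 × 1.870 ≈ 729 mg

729 mg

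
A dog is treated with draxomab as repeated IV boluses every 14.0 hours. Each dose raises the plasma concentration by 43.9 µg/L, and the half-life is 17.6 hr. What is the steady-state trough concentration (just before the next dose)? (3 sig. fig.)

59.7 µg/L

k = ln 2 / 17.6 = 0.03938 hr⁻¹
Fraction remaining after one interval: e^(−kτ) = e^(−0.03938 × 14.0) = 0.5762
R = 1 / (1 − 0.5762) = 2.359
Css,max = 43.9 × 2.359 = 103.6 µg/L
Css,min = Css,max × e^(−kτ) = 103.6 × 0.5762 ≈ 59.7 µg/L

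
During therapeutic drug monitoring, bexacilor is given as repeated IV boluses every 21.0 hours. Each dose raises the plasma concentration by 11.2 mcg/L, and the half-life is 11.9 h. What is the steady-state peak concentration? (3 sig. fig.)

15.9 mcg/L

k = ln 2 / 11.9 = 0.05825 h⁻¹
Fraction remaining after one interval: e^(−kτ) = e^(−0.05825 × 21.0) = 0.2943
R = 1 / (1 − 0.2943) = 1.417
Css,max = 11.2 × 1.417 ≈ 15.9 mcg/L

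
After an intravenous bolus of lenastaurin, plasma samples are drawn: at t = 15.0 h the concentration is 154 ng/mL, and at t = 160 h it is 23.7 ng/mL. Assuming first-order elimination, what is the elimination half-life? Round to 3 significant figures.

53.7 hours

k = ln(C₁/C₂) / (t₂ − t₁) = ln(154/23.7) / (160 − 15.0)
  = 1.871 / 145.0 = 0.01291 h⁻¹
t½ = ln 2 / k = ln 2 / 0.01291 ≈ 53.7 hours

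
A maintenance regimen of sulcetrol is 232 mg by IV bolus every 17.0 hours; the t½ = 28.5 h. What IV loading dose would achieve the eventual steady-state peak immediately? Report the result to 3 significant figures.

685 mg

k = ln 2 / 28.5 = 0.02432 h⁻¹
Accumulation ratio R = 1 / (1 − e^(−kτ)) = 1 / (1 − e^(−0.02432×17.0)) = 1 / (1 − 0.6614) = 2.953
Loading dose = maintenance dose × R = 232 × 2.953 ≈ 685 mg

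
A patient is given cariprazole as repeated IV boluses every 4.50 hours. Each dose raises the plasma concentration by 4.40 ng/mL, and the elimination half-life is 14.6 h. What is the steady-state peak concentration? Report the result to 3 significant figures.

k = ln 2 / 14.6 = 0.04748 h⁻¹
Fraction remaining after one interval: e^(−kτ) = e^(−0.04748 × 4.50) = 0.8076
R = 1 / (1 − 0.8076) = 5.199
Css,max = 4.40 × 5.199 ≈ 22.9 ng/mL

22.9 ng/mL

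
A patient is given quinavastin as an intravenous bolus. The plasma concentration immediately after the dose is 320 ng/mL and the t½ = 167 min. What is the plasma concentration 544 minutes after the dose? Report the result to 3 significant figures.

33.5 ng/mL

k = ln 2 / 167 = 0.004151 min⁻¹
544 min is 3.257 half-lives, so C = 320 × (1/2)^3.257 = 320 × 0.1046 ≈ 33.5 ng/mL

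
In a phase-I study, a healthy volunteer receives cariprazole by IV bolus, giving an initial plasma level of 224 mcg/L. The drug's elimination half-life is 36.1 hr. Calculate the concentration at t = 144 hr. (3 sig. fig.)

14.1 mcg/L

k = ln 2 / 36.1 = 0.01920 hr⁻¹
144 hr is 3.989 half-lives, so C = 224 × (1/2)^3.989 = 224 × 0.06298 ≈ 14.1 mcg/L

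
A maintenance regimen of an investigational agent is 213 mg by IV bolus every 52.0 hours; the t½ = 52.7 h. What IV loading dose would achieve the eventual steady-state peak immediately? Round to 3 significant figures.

430 mg

k = ln 2 / 52.7 = 0.01315 h⁻¹
Accumulation ratio R = 1 / (1 − e^(−kτ)) = 1 / (1 − e^(−0.01315×52.0)) = 1 / (1 − 0.5046) = 2.019
Loading dose = maintenance dose × R = 213 × 2.019 ≈ 430 mg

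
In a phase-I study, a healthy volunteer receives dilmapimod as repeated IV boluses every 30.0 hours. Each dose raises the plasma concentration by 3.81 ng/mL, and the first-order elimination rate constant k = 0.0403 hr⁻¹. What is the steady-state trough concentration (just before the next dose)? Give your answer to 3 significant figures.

Fraction remaining after one interval: e^(−kτ) = e^(−0.04030 × 30.0) = 0.2985
R = 1 / (1 − 0.2985) = 1.426
Css,max = 3.81 × 1.426 = 5.431 ng/mL
Css,min = Css,max × e^(−kτ) = 5.431 × 0.2985 ≈ 1.62 ng/mL

1.62 ng/mL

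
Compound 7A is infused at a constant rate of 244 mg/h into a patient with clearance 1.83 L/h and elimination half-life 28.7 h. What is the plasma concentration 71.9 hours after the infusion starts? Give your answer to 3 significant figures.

110 µg/mL

Css = rate / CL = 244 / 1.83 = 133.3 µg/mL
k = ln 2 / 28.7 = 0.02415 h⁻¹
C(t) = Css (1 − e^(−kt)) = 133.3 × (1 − e^(−1.736)) = 133.3 × 0.8239 ≈ 110 µg/mL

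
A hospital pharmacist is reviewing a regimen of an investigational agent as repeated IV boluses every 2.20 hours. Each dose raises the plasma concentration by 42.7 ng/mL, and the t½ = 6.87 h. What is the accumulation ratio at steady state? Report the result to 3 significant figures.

5.02

k = ln 2 / 6.87 = 0.1009 h⁻¹
Fraction remaining after one interval: e^(−kτ) = e^(−0.1009 × 2.20) = 0.8009
R = 1 / (1 − 0.8009) = 1 / 0.1991 ≈ 5.02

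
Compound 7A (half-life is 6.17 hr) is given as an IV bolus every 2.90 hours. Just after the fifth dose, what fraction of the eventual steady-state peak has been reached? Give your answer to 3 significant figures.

k = ln 2 / 6.17 = 0.1123 hr⁻¹
f_n = 1 − e^(−nkτ) = 1 − e^(−5 × 0.1123 × 2.90) = 1 − e^(−1.629) = 1 − 0.1961 ≈ 0.804

0.804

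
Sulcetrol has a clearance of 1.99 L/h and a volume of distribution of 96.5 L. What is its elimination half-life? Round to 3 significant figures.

k = CL / V = 1.99 / 96.5 = 0.02062 h⁻¹
t½ = ln 2 / k = ln 2 / 0.02062 ≈ 33.6 hours

33.6 hours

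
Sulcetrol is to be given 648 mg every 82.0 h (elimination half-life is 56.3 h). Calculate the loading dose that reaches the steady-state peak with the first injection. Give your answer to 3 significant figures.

k = ln 2 / 56.3 = 0.01231 h⁻¹
Accumulation ratio R = 1 / (1 − e^(−kτ)) = 1 / (1 − e^(−0.01231×82.0)) = 1 / (1 − 0.3644) = 1.573
Loading dose = maintenance dose × R = 648 × 1.573 ≈ 1020 mg

1020 mg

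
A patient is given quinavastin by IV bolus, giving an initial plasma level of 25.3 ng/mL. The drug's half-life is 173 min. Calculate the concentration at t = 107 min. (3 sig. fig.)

k = ln 2 / 173 = 0.004007 min⁻¹
C(t) = C₀ e^(−kt) = 25.3 × e^(−0.004007 × 107) = 25.3 × e^(−0.4287) = 25.3 × 0.6513 ≈ 16.5 ng/mL

16.5 ng/mL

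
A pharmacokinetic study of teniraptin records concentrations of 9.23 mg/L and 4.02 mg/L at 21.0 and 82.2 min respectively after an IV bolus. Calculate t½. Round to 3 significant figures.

51.0 minutes

k = ln(C₁/C₂) / (t₂ − t₁) = ln(9.23/4.02) / (82.2 − 21.0)
  = 0.8312 / 61.20 = 0.01358 min⁻¹
t½ = ln 2 / k = ln 2 / 0.01358 ≈ 51.0 minutes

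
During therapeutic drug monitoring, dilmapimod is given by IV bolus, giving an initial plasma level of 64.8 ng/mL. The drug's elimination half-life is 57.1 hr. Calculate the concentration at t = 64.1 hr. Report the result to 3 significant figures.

k = ln 2 / 57.1 = 0.01214 hr⁻¹
64.1 hr is 1.123 half-lives, so C = 64.8 × (1/2)^1.123 = 64.8 × 0.4593 ≈ 29.8 ng/mL

29.8 ng/mL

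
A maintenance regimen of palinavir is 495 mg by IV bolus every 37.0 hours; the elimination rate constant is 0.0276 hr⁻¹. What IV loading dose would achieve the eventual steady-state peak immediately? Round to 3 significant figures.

774 mg

Accumulation ratio R = 1 / (1 − e^(−kτ)) = 1 / (1 − e^(−0.02760×37.0)) = 1 / (1 − 0.3602) = 1.563
Loading dose = maintenance dose × R = 495 × 1.563 ≈ 774 mg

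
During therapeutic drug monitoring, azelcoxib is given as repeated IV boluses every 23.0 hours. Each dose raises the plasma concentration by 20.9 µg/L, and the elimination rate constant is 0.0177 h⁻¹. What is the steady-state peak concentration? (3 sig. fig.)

62.5 µg/L

Fraction remaining after one interval: e^(−kτ) = e^(−0.01770 × 23.0) = 0.6656
R = 1 / (1 − 0.6656) = 2.990
Css,max = 20.9 × 2.990 ≈ 62.5 µg/L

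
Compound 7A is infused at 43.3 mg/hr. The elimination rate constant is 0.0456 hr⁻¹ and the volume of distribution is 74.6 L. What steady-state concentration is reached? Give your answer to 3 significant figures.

CL = k · V = 0.0456 × 74.6 = 3.402 L/hr
Css = rate / CL = 43.3 / 3.402 ≈ 12.7 µg/mL

12.7 µg/mL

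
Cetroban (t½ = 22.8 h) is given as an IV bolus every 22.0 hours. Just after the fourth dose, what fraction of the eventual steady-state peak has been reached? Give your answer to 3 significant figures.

k = ln 2 / 22.8 = 0.03040 h⁻¹
f_n = 1 − e^(−nkτ) = 1 − e^(−4 × 0.03040 × 22.0) = 1 − e^(−2.675) = 1 − 0.06889 ≈ 0.931

0.931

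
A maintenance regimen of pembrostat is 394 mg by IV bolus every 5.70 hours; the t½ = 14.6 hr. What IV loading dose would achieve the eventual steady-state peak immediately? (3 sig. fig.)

k = ln 2 / 14.6 = 0.04748 hr⁻¹
Accumulation ratio R = 1 / (1 − e^(−kτ)) = 1 / (1 − e^(−0.04748×5.70)) = 1 / (1 − 0.7629) = 4.218
Loading dose = maintenance dose × R = 394 × 4.218 ≈ 1660 mg

1660 mg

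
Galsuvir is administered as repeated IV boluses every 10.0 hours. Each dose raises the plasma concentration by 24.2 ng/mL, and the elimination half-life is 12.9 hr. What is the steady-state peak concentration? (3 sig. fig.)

k = ln 2 / 12.9 = 0.05373 hr⁻¹
Fraction remaining after one interval: e^(−kτ) = e^(−0.05373 × 10.0) = 0.5843
R = 1 / (1 − 0.5843) = 2.406
Css,max = 24.2 × 2.406 ≈ 58.2 ng/mL

58.2 ng/mL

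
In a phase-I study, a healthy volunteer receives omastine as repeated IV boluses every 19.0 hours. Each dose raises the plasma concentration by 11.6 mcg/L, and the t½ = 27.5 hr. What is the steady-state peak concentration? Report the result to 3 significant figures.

30.5 mcg/L

k = ln 2 / 27.5 = 0.02521 hr⁻¹
Fraction remaining after one interval: e^(−kτ) = e^(−0.02521 × 19.0) = 0.6195
R = 1 / (1 − 0.6195) = 2.628
Css,max = 11.6 × 2.628 ≈ 30.5 mcg/L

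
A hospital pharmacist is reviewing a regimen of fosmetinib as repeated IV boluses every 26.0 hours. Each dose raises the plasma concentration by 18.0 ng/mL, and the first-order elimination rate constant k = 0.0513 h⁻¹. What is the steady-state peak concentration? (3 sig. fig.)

Fraction remaining after one interval: e^(−kτ) = e^(−0.05130 × 26.0) = 0.2635
R = 1 / (1 − 0.2635) = 1.358
Css,max = 18.0 × 1.358 ≈ 24.4 ng/mL

24.4 ng/mL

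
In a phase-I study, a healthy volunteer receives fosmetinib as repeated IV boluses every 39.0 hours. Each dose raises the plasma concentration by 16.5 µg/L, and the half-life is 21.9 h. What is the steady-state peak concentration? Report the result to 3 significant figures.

23.3 µg/L

k = ln 2 / 21.9 = 0.03165 h⁻¹
Fraction remaining after one interval: e^(−kτ) = e^(−0.03165 × 39.0) = 0.2910
R = 1 / (1 − 0.2910) = 1.410
Css,max = 16.5 × 1.410 ≈ 23.3 µg/L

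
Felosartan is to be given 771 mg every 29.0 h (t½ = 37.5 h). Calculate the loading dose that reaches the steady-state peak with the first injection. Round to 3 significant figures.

k = ln 2 / 37.5 = 0.01848 h⁻¹
Accumulation ratio R = 1 / (1 − e^(−kτ)) = 1 / (1 − e^(−0.01848×29.0)) = 1 / (1 − 0.5851) = 2.410
Loading dose = maintenance dose × R = 771 × 2.410 ≈ 1860 mg

1860 mg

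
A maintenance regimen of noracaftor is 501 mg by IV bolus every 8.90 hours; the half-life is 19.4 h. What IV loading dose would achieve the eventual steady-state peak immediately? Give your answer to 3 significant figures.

k = ln 2 / 19.4 = 0.03573 h⁻¹
Accumulation ratio R = 1 / (1 − e^(−kτ)) = 1 / (1 − e^(−0.03573×8.90)) = 1 / (1 − 0.7276) = 3.671
Loading dose = maintenance dose × R = 501 × 3.671 ≈ 1840 mg

1840 mg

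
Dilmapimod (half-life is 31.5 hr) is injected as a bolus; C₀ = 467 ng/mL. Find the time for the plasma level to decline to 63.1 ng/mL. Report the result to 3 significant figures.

k = ln 2 / 31.5 = 0.02200 hr⁻¹
C(t) = C₀ e^(−kt)  ⇒  t = ln(C₀/C) / k
t = ln(467/63.1) / 0.02200 = 2.002 / 0.02200 ≈ 91.0 hours

91.0 hours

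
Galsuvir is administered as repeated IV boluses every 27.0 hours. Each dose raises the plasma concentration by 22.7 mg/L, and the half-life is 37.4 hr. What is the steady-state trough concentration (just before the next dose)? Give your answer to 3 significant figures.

35.0 mg/L

k = ln 2 / 37.4 = 0.01853 hr⁻¹
Fraction remaining after one interval: e^(−kτ) = e^(−0.01853 × 27.0) = 0.6063
R = 1 / (1 − 0.6063) = 2.540
Css,max = 22.7 × 2.540 = 57.66 mg/L
Css,min = Css,max × e^(−kτ) = 57.66 × 0.6063 ≈ 35.0 mg/L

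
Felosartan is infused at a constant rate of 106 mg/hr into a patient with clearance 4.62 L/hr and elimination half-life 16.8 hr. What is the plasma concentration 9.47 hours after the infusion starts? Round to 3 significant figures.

Css = rate / CL = 106 / 4.62 = 22.94 mg/L
k = ln 2 / 16.8 = 0.04126 hr⁻¹
C(t) = Css (1 − e^(−kt)) = 22.94 × (1 − e^(−0.3907)) = 22.94 × 0.3234 ≈ 7.42 mg/L

7.42 mg/L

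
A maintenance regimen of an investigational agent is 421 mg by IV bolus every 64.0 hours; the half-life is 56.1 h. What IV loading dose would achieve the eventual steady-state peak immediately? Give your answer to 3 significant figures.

770 mg

k = ln 2 / 56.1 = 0.01236 h⁻¹
Accumulation ratio R = 1 / (1 − e^(−kτ)) = 1 / (1 − e^(−0.01236×64.0)) = 1 / (1 − 0.4535) = 1.830
Loading dose = maintenance dose × R = 421 × 1.830 ≈ 770 mg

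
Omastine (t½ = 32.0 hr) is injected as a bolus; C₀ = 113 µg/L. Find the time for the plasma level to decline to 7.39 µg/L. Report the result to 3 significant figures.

126 hours

k = ln 2 / 32.0 = 0.02166 hr⁻¹
C(t) = C₀ e^(−kt)  ⇒  t = ln(C₀/C) / k
t = ln(113/7.39) / 0.02166 = 2.727 / 0.02166 ≈ 126 hours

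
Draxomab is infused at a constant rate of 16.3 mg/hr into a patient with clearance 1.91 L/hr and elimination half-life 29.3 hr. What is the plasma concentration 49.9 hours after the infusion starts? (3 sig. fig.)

5.91 mg/L

Css = rate / CL = 16.3 / 1.91 = 8.534 mg/L
k = ln 2 / 29.3 = 0.02366 hr⁻¹
C(t) = Css (1 − e^(−kt)) = 8.534 × (1 − e^(−1.180)) = 8.534 × 0.6929 ≈ 5.91 mg/L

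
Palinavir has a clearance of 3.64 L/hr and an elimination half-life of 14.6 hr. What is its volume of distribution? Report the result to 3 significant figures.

76.7 L

k = ln 2 / t½ = ln 2 / 14.6 = 0.04748 hr⁻¹
V = CL / k = 3.64 / 0.04748 ≈ 76.7 L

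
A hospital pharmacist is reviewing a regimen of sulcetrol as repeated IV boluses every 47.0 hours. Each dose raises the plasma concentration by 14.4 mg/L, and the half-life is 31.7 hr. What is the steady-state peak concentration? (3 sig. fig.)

k = ln 2 / 31.7 = 0.02187 hr⁻¹
Fraction remaining after one interval: e^(−kτ) = e^(−0.02187 × 47.0) = 0.3578
R = 1 / (1 − 0.3578) = 1.557
Css,max = 14.4 × 1.557 ≈ 22.4 mg/L

22.4 mg/L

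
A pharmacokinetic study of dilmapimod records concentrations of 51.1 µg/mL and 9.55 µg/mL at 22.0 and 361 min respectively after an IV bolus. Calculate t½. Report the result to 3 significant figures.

k = ln(C₁/C₂) / (t₂ − t₁) = ln(51.1/9.55) / (361 − 22.0)
  = 1.677 / 339.0 = 0.004948 min⁻¹
t½ = ln 2 / k = ln 2 / 0.004948 ≈ 140 minutes

140 minutes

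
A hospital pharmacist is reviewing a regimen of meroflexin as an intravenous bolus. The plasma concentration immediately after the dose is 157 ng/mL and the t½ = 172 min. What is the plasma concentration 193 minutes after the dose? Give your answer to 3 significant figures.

k = ln 2 / 172 = 0.004030 min⁻¹
C(t) = C₀ e^(−kt) = 157 × e^(−0.004030 × 193) = 157 × e^(−0.7778) = 157 × 0.4594 ≈ 72.1 ng/mL

72.1 ng/mL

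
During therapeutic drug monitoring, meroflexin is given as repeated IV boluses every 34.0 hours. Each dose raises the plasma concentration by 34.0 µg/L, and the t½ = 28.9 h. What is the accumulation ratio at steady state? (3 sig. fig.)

1.79

k = ln 2 / 28.9 = 0.02398 h⁻¹
Fraction remaining after one interval: e^(−kτ) = e^(−0.02398 × 34.0) = 0.4424
R = 1 / (1 − 0.4424) = 1 / 0.5576 ≈ 1.79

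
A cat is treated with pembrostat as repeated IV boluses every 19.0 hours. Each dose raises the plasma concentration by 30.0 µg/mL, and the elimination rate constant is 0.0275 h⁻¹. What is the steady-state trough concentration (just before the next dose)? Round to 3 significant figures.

43.7 µg/mL

Fraction remaining after one interval: e^(−kτ) = e^(−0.02750 × 19.0) = 0.5930
R = 1 / (1 − 0.5930) = 2.457
Css,max = 30.0 × 2.457 = 73.72 µg/mL
Css,min = Css,max × e^(−kτ) = 73.72 × 0.5930 ≈ 43.7 µg/mL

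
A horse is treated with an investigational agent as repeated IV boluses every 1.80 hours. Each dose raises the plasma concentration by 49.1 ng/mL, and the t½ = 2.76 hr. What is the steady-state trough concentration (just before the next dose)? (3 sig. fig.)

k = ln 2 / 2.76 = 0.2511 hr⁻¹
Fraction remaining after one interval: e^(−kτ) = e^(−0.2511 × 1.80) = 0.6363
R = 1 / (1 − 0.6363) = 2.750
Css,max = 49.1 × 2.750 = 135.0 ng/mL
Css,min = Css,max × e^(−kτ) = 135.0 × 0.6363 ≈ 85.9 ng/mL

85.9 ng/mL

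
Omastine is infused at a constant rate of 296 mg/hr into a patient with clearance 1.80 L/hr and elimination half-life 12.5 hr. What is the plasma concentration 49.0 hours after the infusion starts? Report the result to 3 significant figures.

154 µg/mL

Css = rate / CL = 296 / 1.80 = 164.4 µg/mL
k = ln 2 / 12.5 = 0.05545 hr⁻¹
C(t) = Css (1 − e^(−kt)) = 164.4 × (1 − e^(−2.717)) = 164.4 × 0.9339 ≈ 154 µg/mL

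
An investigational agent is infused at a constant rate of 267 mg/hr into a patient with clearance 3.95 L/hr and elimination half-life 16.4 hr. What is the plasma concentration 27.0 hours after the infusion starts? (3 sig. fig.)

46.0 mg/L

Css = rate / CL = 267 / 3.95 = 67.59 mg/L
k = ln 2 / 16.4 = 0.04227 hr⁻¹
C(t) = Css (1 − e^(−kt)) = 67.59 × (1 − e^(−1.141)) = 67.59 × 0.6806 ≈ 46.0 mg/L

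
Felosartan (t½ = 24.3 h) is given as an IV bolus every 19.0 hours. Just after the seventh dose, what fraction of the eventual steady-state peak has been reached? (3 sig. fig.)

k = ln 2 / 24.3 = 0.02852 h⁻¹
f_n = 1 − e^(−nkτ) = 1 − e^(−7 × 0.02852 × 19.0) = 1 − e^(−3.794) = 1 − 0.02251 ≈ 0.977

0.977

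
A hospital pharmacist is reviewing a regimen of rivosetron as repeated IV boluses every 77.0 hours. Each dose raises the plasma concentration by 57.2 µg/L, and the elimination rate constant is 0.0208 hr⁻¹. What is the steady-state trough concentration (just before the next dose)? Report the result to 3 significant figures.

Fraction remaining after one interval: e^(−kτ) = e^(−0.02080 × 77.0) = 0.2016
R = 1 / (1 − 0.2016) = 1.252
Css,max = 57.2 × 1.252 = 71.64 µg/L
Css,min = Css,max × e^(−kτ) = 71.64 × 0.2016 ≈ 14.4 µg/L

14.4 µg/L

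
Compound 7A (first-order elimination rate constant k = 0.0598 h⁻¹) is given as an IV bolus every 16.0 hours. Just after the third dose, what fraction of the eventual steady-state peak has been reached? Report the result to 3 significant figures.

0.943

f_n = 1 − e^(−nkτ) = 1 − e^(−3 × 0.05980 × 16.0) = 1 − e^(−2.870) = 1 − 0.05668 ≈ 0.943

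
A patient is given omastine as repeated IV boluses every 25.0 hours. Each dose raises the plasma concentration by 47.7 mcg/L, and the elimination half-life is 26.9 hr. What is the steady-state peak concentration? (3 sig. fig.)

k = ln 2 / 26.9 = 0.02577 hr⁻¹
Fraction remaining after one interval: e^(−kτ) = e^(−0.02577 × 25.0) = 0.5251
R = 1 / (1 − 0.5251) = 2.106
Css,max = 47.7 × 2.106 ≈ 100 mcg/L

100 mcg/L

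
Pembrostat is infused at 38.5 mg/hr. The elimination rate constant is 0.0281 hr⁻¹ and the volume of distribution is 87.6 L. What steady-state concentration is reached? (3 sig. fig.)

CL = k · V = 0.0281 × 87.6 = 2.462 L/hr
Css = rate / CL = 38.5 / 2.462 ≈ 15.6 mg/L

15.6 mg/L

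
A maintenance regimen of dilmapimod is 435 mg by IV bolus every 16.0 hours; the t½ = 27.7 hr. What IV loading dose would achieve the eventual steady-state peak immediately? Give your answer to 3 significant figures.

k = ln 2 / 27.7 = 0.02502 hr⁻¹
Accumulation ratio R = 1 / (1 − e^(−kτ)) = 1 / (1 − e^(−0.02502×16.0)) = 1 / (1 − 0.6701) = 3.031
Loading dose = maintenance dose × R = 435 × 3.031 ≈ 1320 mg

1320 mg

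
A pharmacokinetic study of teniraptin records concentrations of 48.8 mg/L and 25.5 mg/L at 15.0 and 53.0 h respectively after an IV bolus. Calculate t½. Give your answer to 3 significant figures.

40.6 hours

k = ln(C₁/C₂) / (t₂ − t₁) = ln(48.8/25.5) / (53.0 − 15.0)
  = 0.6491 / 38.00 = 0.01708 h⁻¹
t½ = ln 2 / k = ln 2 / 0.01708 ≈ 40.6 hours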